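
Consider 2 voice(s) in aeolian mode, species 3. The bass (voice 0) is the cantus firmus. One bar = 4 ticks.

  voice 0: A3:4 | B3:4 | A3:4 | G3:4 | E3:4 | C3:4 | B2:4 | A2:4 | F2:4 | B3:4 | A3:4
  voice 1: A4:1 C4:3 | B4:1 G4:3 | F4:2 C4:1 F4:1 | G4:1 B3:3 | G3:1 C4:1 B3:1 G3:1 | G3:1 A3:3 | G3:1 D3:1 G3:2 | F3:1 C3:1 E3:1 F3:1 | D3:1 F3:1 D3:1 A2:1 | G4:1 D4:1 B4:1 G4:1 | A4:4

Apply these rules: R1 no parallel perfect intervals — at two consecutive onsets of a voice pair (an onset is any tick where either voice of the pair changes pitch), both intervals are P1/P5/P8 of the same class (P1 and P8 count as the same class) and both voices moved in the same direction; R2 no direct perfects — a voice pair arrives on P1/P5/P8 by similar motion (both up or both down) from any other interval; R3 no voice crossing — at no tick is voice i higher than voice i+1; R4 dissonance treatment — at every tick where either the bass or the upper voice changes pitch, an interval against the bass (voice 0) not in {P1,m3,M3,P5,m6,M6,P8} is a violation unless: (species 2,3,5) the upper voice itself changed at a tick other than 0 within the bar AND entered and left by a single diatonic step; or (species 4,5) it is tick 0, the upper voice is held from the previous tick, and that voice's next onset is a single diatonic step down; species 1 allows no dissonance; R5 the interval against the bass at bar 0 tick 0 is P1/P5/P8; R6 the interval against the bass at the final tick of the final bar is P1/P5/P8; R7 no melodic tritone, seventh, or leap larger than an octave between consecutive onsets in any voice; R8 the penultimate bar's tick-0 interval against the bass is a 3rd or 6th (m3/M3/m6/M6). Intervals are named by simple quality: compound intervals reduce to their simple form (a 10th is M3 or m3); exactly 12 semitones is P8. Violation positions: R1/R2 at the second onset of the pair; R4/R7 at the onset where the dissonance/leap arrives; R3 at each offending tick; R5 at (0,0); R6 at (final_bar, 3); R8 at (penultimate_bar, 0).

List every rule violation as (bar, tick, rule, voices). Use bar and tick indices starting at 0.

(1, 0, R2, (0, 1))
(1, 0, R7, (1,))
(9, 0, R7, (0,))
(9, 0, R7, (1,))

bar 0: v0=A3 v1=A4 downbeat P8
bar 1: v0=B3 v1=B4 downbeat P8
bar 2: v0=A3 v1=F4 downbeat m6
bar 3: v0=G3 v1=G4 downbeat P8
bar 4: v0=E3 v1=G3 downbeat m3
bar 5: v0=C3 v1=G3 downbeat P5
bar 6: v0=B2 v1=G3 downbeat m6
bar 7: v0=A2 v1=F3 downbeat m6
bar 8: v0=F2 v1=D3 downbeat M6
bar 9: v0=B3 v1=G4 downbeat m6
bar 10: v0=A3 v1=A4 downbeat P8
  -> R2 @ bar 1 tick 0 v(0, 1): A3/C4 m3 -> B3/B4 P8 similar
  -> R7 @ bar 1 tick 0 v(1,): C4->B4 leap 11st
  -> R7 @ bar 9 tick 0 v(0,): F2->B3 leap 18st
  -> R7 @ bar 9 tick 0 v(1,): A2->G4 leap 22st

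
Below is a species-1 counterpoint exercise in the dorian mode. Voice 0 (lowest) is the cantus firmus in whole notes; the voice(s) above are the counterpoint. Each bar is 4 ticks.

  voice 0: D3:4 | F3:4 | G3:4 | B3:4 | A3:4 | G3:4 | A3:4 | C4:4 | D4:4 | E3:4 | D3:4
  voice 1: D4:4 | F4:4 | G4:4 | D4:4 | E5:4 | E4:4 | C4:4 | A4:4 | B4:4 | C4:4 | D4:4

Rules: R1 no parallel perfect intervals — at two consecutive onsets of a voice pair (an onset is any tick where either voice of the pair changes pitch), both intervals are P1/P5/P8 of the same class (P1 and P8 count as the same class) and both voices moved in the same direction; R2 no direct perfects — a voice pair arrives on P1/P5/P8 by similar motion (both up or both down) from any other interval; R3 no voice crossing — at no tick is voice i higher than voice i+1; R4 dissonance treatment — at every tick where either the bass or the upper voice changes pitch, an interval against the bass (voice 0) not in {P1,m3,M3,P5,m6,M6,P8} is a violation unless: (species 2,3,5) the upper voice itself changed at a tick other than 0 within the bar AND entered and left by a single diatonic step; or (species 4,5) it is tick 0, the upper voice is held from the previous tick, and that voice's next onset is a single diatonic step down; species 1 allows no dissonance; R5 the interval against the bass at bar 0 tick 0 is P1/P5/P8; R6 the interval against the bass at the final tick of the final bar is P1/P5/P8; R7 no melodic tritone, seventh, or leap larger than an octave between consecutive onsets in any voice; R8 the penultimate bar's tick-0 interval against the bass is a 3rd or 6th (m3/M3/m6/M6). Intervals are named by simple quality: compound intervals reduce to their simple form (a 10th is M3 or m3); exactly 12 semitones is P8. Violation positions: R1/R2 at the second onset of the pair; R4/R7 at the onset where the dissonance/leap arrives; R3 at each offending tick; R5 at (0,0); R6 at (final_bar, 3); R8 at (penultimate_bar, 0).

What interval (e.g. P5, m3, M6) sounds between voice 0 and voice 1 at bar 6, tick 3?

m3

voice 0=A3 voice 1=C4 -> m3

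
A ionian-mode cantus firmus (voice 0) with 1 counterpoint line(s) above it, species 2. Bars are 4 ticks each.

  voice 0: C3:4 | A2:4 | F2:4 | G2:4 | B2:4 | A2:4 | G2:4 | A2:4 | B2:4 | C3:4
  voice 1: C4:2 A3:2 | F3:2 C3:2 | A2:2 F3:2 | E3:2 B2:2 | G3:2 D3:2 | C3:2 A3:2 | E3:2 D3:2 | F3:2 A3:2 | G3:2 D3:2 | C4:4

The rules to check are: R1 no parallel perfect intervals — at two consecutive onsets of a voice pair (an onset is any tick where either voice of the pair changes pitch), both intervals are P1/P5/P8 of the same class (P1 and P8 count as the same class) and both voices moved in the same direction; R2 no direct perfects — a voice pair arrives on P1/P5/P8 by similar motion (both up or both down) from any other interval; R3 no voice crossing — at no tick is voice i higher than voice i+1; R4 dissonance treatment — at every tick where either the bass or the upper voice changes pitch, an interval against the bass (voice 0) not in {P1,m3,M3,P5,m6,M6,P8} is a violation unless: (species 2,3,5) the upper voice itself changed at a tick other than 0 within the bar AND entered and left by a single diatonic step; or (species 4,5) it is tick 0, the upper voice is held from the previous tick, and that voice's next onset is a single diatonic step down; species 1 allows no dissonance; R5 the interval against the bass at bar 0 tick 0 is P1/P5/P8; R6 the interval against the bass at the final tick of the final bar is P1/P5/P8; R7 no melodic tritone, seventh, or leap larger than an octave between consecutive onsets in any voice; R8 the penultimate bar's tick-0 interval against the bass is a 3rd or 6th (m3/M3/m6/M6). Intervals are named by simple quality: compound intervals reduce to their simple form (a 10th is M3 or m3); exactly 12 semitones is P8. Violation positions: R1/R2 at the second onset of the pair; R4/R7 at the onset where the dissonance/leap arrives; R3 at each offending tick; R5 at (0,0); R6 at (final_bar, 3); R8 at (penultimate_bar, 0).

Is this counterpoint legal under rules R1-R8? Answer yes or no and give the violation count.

bar 0: v0=C3 v1=C4 (P8)
bar 1: v0=A2 v1=F3 (m6)
bar 2: v0=F2 v1=A2 (M3)
bar 3: v0=G2 v1=E3 (M6)
bar 4: v0=B2 v1=G3 (m6)
bar 5: v0=A2 v1=C3 (m3)
bar 6: v0=G2 v1=E3 (M6)
bar 7: v0=A2 v1=F3 (m6)
bar 8: v0=B2 v1=G3 (m6)
bar 9: v0=C3 v1=C4 (P8)
  R2 @ bar9.0: B2/D3 m3 -> C3/C4 P8 similar
  R7 @ bar9.0: D3->C4 leap 10st

No (2 violations)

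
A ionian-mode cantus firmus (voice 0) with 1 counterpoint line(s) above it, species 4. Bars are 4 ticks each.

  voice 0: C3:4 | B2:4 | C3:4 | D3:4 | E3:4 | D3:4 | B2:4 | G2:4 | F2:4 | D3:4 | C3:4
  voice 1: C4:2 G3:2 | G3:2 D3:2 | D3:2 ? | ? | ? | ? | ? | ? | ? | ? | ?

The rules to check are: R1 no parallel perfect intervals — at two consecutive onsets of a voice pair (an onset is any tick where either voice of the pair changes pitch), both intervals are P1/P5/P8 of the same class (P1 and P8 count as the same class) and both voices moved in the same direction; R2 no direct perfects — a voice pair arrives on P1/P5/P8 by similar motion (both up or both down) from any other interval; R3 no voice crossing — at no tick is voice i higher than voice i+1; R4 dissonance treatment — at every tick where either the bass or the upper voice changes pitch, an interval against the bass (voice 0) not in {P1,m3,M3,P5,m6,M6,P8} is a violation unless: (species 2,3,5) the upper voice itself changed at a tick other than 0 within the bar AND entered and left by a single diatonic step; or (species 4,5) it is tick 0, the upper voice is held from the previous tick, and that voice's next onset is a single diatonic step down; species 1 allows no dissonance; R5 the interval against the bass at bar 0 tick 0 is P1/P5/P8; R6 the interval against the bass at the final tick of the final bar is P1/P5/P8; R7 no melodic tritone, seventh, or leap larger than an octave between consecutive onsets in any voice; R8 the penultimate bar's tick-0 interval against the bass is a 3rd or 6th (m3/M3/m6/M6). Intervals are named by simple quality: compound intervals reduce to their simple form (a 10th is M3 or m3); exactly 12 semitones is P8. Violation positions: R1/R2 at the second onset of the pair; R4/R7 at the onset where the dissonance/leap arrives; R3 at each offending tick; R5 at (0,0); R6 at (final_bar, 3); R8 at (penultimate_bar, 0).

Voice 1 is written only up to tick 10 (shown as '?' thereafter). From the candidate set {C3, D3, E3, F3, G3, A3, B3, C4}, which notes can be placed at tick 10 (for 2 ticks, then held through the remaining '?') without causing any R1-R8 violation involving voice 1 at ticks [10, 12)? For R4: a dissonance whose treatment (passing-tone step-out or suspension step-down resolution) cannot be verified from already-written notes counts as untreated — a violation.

C3: legal
D3: legal
E3: legal
F3: violates R4
G3: legal
A3: legal
B3: violates R4
C4: violates R7

{A3, C3, D3, E3, G3}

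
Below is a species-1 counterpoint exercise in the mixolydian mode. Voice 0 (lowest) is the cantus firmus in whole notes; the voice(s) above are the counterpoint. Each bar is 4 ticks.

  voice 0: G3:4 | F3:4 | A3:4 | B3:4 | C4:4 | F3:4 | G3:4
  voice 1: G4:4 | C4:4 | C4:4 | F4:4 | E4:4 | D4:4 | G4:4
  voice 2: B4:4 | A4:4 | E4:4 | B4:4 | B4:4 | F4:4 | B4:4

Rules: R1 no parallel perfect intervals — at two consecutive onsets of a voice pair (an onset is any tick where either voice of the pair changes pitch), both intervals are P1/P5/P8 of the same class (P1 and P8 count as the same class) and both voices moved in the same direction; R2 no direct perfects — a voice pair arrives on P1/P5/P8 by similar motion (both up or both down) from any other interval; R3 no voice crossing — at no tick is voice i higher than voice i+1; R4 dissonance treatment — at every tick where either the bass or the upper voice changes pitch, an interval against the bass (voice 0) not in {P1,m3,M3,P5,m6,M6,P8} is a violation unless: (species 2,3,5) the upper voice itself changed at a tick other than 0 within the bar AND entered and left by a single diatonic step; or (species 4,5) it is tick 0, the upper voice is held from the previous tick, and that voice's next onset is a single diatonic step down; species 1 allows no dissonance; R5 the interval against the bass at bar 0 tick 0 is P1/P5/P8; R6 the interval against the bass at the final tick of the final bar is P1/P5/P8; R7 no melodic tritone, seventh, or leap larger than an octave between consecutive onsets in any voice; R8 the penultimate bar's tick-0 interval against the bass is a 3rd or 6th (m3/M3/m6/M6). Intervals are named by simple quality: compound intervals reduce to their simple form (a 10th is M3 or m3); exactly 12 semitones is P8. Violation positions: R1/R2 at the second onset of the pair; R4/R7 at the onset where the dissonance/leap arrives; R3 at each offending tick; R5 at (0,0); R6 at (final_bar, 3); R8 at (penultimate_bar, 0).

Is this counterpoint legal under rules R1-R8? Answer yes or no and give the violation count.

bar 0: v0=G3 v1=G4 v2=B4 (M3)
bar 1: v0=F3 v1=C4 v2=A4 (M3)
bar 2: v0=A3 v1=C4 v2=E4 (P5)
bar 3: v0=B3 v1=F4 v2=B4 (P8)
bar 4: v0=C4 v1=E4 v2=B4 (M7)
bar 5: v0=F3 v1=D4 v2=F4 (P8)
bar 6: v0=G3 v1=G4 v2=B4 (M3)
  R5 @ bar0.0: opens on M3
  R2 @ bar1.0: G3/G4 P8 -> F3/C4 P5 similar
  R2 @ bar3.0: A3/E4 P5 -> B3/B4 P8 similar
  R4 @ bar3.0: B3/F4 TT untreated
  R4 @ bar4.0: C4/B4 M7 untreated
  R2 @ bar5.0: C4/B4 M7 -> F3/F4 P8 similar
  R7 @ bar5.0: B4->F4 leap 6st
  R8 @ bar5.0: penult P8 not 3rd/6th
  R2 @ bar6.0: F3/D4 M6 -> G3/G4 P8 similar
  R7 @ bar6.0: F4->B4 leap 6st
  R6 @ bar6.3: closes on M3

No (11 violations)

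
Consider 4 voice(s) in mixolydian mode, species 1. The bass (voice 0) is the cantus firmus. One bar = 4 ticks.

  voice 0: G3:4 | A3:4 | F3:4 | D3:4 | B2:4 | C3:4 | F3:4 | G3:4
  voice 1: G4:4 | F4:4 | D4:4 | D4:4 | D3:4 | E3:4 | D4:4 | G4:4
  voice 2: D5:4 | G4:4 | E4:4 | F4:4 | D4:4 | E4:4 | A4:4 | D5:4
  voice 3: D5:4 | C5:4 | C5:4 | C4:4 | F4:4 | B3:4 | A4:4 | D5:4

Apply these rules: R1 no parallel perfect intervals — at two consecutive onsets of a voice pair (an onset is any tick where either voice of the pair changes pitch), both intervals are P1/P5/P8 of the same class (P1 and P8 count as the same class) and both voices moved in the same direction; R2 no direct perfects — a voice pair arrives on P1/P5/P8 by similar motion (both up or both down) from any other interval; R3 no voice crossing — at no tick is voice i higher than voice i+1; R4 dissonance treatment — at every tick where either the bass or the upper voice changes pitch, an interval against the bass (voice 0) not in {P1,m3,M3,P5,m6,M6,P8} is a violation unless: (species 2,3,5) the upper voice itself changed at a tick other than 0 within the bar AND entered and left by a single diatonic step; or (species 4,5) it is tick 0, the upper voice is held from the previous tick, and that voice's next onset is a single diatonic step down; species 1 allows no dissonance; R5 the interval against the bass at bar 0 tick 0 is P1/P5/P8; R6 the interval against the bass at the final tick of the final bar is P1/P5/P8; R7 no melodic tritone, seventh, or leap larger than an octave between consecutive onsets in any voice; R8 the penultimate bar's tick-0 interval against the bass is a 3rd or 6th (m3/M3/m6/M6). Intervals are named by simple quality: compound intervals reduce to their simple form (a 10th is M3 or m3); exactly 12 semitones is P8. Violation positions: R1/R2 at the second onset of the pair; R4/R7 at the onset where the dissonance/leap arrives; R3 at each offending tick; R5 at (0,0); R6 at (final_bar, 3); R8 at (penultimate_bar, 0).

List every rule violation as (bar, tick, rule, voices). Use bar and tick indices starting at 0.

(1, 0, R1, (1, 3))
(1, 0, R4, (0, 2))
(2, 0, R4, (0, 2))
(3, 0, R3, (2, 3))
(3, 0, R4, (0, 3))
(3, 1, R3, (2, 3))
(3, 2, R3, (2, 3))
(3, 3, R3, (2, 3))
(4, 0, R2, (1, 2))
(4, 0, R4, (0, 3))
(5, 0, R1, (1, 2))
(5, 0, R3, (2, 3))
(5, 0, R4, (0, 3))
(5, 0, R7, (3,))
(5, 1, R3, (2, 3))
(5, 2, R3, (2, 3))
(5, 3, R3, (2, 3))
(6, 0, R1, (1, 3))
(6, 0, R2, (1, 2))
(6, 0, R2, (2, 3))
(6, 0, R7, (1,))
(6, 0, R7, (3,))
(7, 0, R1, (1, 2))
(7, 0, R1, (1, 3))
(7, 0, R1, (2, 3))
(7, 0, R2, (0, 1))
(7, 0, R2, (0, 2))
(7, 0, R2, (0, 3))

bar 0: v0=G3 v1=G4 v2=D5 v3=D5 downbeat P5
bar 1: v0=A3 v1=F4 v2=G4 v3=C5 downbeat m3
bar 2: v0=F3 v1=D4 v2=E4 v3=C5 downbeat P5
bar 3: v0=D3 v1=D4 v2=F4 v3=C4 downbeat m7
bar 4: v0=B2 v1=D3 v2=D4 v3=F4 downbeat TT
bar 5: v0=C3 v1=E3 v2=E4 v3=B3 downbeat M7
bar 6: v0=F3 v1=D4 v2=A4 v3=A4 downbeat M3
bar 7: v0=G3 v1=G4 v2=D5 v3=D5 downbeat P5
  -> R1 @ bar 1 tick 0 v(1, 3): G4/D5 P5 -> F4/C5 P5 similar
  -> R4 @ bar 1 tick 0 v(0, 2): A3/G4 m7 untreated
  -> R4 @ bar 2 tick 0 v(0, 2): F3/E4 M7 untreated
  -> R3 @ bar 3 tick 0 v(2, 3): F4 above C4
  -> R4 @ bar 3 tick 0 v(0, 3): D3/C4 m7 untreated
  -> R3 @ bar 3 tick 1 v(2, 3): F4 above C4
  -> R3 @ bar 3 tick 2 v(2, 3): F4 above C4
  -> R3 @ bar 3 tick 3 v(2, 3): F4 above C4
  -> R2 @ bar 4 tick 0 v(1, 2): D4/F4 m3 -> D3/D4 P8 similar
  -> R4 @ bar 4 tick 0 v(0, 3): B2/F4 TT untreated
  -> R1 @ bar 5 tick 0 v(1, 2): D3/D4 P8 -> E3/E4 P8 similar
  -> R3 @ bar 5 tick 0 v(2, 3): E4 above B3
  -> R4 @ bar 5 tick 0 v(0, 3): C3/B3 M7 untreated
  -> R7 @ bar 5 tick 0 v(3,): F4->B3 leap 6st
  -> R3 @ bar 5 tick 1 v(2, 3): E4 above B3
  -> R3 @ bar 5 tick 2 v(2, 3): E4 above B3
  -> R3 @ bar 5 tick 3 v(2, 3): E4 above B3
  -> R1 @ bar 6 tick 0 v(1, 3): E3/B3 P5 -> D4/A4 P5 similar
  -> R2 @ bar 6 tick 0 v(1, 2): E3/E4 P8 -> D4/A4 P5 similar
  -> R2 @ bar 6 tick 0 v(2, 3): E4/B3 P4 -> A4/A4 P1 similar
  -> R7 @ bar 6 tick 0 v(1,): E3->D4 leap 10st
  -> R7 @ bar 6 tick 0 v(3,): B3->A4 leap 10st
  -> R1 @ bar 7 tick 0 v(1, 2): D4/A4 P5 -> G4/D5 P5 similar
  -> R1 @ bar 7 tick 0 v(1, 3): D4/A4 P5 -> G4/D5 P5 similar
  -> R1 @ bar 7 tick 0 v(2, 3): A4/A4 P1 -> D5/D5 P1 similar
  -> R2 @ bar 7 tick 0 v(0, 1): F3/D4 M6 -> G3/G4 P8 similar
  -> R2 @ bar 7 tick 0 v(0, 2): F3/A4 M3 -> G3/D5 P5 similar
  -> R2 @ bar 7 tick 0 v(0, 3): F3/A4 M3 -> G3/D5 P5 similar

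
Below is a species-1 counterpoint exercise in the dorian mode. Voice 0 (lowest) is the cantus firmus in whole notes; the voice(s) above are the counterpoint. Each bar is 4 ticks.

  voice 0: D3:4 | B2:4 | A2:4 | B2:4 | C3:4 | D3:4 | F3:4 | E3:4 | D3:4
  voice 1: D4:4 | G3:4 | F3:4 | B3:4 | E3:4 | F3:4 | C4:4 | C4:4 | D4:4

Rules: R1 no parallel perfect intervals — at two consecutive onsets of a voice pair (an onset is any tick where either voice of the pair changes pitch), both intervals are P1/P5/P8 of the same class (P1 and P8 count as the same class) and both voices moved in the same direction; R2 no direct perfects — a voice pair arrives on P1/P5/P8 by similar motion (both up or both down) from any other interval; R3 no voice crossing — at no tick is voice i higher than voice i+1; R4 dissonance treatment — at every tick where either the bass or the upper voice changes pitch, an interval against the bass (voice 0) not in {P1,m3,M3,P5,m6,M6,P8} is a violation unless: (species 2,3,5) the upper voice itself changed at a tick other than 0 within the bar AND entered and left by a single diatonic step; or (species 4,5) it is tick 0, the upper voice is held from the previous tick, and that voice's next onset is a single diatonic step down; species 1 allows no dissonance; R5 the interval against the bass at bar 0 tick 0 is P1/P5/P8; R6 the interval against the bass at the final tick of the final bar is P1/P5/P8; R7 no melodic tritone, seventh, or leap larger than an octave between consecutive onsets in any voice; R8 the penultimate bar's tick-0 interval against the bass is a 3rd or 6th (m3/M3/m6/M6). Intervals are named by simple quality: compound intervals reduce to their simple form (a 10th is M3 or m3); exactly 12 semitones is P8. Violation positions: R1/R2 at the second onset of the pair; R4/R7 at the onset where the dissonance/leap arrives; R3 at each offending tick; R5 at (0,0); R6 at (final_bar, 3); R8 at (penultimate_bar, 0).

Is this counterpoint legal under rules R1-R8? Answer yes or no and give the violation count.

bar 0: v0=D3 v1=D4 (P8)
bar 1: v0=B2 v1=G3 (m6)
bar 2: v0=A2 v1=F3 (m6)
bar 3: v0=B2 v1=B3 (P8)
bar 4: v0=C3 v1=E3 (M3)
bar 5: v0=D3 v1=F3 (m3)
bar 6: v0=F3 v1=C4 (P5)
bar 7: v0=E3 v1=C4 (m6)
bar 8: v0=D3 v1=D4 (P8)
  R2 @ bar3.0: A2/F3 m6 -> B2/B3 P8 similar
  R7 @ bar3.0: F3->B3 leap 6st
  R2 @ bar6.0: D3/F3 m3 -> F3/C4 P5 similar

No (3 violations)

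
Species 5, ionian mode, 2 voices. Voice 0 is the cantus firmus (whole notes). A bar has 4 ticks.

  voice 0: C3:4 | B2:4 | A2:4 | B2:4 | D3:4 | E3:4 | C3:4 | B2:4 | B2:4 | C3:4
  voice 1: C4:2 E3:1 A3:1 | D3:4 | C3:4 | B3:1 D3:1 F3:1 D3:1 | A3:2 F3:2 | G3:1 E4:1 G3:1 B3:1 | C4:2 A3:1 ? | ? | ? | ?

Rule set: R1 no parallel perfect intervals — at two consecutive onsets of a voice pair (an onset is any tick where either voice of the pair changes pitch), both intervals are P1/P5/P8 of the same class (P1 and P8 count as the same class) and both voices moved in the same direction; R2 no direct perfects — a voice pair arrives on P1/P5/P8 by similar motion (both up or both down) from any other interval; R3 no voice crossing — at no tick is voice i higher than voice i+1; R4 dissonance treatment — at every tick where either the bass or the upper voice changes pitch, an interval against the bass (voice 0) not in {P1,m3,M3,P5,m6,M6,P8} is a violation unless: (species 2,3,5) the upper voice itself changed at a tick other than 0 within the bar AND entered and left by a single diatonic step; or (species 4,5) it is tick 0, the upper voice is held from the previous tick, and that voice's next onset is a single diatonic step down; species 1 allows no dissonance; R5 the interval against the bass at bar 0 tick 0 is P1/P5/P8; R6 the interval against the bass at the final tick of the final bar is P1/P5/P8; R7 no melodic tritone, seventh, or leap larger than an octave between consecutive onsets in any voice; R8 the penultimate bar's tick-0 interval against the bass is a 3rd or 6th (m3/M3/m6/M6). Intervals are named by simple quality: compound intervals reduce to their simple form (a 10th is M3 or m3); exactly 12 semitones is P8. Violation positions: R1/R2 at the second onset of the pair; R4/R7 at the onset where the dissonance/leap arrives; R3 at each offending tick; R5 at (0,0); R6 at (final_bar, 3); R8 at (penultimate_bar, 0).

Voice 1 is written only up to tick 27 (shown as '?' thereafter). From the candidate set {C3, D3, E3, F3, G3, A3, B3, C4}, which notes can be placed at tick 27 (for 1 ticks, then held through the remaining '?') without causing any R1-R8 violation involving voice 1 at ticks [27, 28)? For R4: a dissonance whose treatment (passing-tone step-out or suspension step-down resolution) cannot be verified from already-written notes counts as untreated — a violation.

{A3, C3, C4, E3, G3}

C3: legal
D3: violates R4
E3: legal
F3: violates R4
G3: legal
A3: legal
B3: violates R4
C4: legal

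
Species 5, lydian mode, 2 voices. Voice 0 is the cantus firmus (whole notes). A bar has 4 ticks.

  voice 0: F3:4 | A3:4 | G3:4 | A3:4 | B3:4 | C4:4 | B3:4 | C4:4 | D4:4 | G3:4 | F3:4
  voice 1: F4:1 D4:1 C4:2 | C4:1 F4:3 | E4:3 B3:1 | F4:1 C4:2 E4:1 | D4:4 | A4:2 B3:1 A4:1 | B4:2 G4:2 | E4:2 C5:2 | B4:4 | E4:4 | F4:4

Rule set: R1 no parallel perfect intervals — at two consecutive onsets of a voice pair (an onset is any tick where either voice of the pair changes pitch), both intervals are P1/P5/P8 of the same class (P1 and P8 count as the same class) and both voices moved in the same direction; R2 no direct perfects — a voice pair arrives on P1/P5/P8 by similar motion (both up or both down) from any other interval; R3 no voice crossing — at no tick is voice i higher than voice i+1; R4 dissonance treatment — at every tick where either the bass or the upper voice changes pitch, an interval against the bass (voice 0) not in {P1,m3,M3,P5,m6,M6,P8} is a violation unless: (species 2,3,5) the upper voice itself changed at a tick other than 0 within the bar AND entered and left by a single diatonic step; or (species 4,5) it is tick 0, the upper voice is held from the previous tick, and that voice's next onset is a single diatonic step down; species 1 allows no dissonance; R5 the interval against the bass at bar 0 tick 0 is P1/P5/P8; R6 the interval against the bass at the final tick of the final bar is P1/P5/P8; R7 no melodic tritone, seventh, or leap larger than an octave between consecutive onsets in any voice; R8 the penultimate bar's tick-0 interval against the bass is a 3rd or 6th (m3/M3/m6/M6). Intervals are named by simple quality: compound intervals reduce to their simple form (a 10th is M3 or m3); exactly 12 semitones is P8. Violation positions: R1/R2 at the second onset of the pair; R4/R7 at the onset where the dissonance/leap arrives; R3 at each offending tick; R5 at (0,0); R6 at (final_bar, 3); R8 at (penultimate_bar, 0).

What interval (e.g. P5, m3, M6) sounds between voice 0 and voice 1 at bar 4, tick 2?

m3

voice 0=B3 voice 1=D4 -> m3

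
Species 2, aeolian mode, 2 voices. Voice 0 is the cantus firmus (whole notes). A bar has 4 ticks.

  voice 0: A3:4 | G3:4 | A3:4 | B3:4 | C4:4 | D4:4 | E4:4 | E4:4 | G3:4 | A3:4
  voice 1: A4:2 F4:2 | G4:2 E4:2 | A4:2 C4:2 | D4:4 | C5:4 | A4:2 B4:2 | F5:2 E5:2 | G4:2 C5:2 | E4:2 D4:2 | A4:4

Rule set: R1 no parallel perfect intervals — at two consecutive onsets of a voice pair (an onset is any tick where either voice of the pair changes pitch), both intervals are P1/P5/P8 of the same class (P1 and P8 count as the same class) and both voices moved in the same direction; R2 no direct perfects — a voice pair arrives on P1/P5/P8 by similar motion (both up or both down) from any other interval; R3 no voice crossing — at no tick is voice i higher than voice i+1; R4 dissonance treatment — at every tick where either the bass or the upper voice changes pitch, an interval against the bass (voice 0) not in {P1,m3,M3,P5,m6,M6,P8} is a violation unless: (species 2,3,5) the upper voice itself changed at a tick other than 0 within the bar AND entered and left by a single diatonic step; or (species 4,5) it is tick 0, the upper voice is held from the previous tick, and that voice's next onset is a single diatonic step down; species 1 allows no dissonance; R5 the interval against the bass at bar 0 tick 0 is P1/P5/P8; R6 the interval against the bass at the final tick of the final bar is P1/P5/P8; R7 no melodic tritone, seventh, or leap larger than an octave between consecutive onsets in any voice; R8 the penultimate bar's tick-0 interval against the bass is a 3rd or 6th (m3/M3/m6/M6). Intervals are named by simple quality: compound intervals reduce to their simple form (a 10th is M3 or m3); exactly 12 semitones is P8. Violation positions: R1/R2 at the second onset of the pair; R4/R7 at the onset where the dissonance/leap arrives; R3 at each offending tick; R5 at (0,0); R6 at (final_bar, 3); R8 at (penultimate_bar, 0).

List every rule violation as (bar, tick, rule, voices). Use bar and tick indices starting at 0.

(2, 0, R2, (0, 1))
(4, 0, R2, (0, 1))
(4, 0, R7, (1,))
(6, 0, R4, (0, 1))
(6, 0, R7, (1,))
(9, 0, R2, (0, 1))

bar 0: v0=A3 v1=A4 downbeat P8
bar 1: v0=G3 v1=G4 downbeat P8
bar 2: v0=A3 v1=A4 downbeat P8
bar 3: v0=B3 v1=D4 downbeat m3
bar 4: v0=C4 v1=C5 downbeat P8
bar 5: v0=D4 v1=A4 downbeat P5
bar 6: v0=E4 v1=F5 downbeat m2
bar 7: v0=E4 v1=G4 downbeat m3
bar 8: v0=G3 v1=E4 downbeat M6
bar 9: v0=A3 v1=A4 downbeat P8
  -> R2 @ bar 2 tick 0 v(0, 1): G3/E4 M6 -> A3/A4 P8 similar
  -> R2 @ bar 4 tick 0 v(0, 1): B3/D4 m3 -> C4/C5 P8 similar
  -> R7 @ bar 4 tick 0 v(1,): D4->C5 leap 10st
  -> R4 @ bar 6 tick 0 v(0, 1): E4/F5 m2 untreated
  -> R7 @ bar 6 tick 0 v(1,): B4->F5 leap 6st
  -> R2 @ bar 9 tick 0 v(0, 1): G3/D4 P5 -> A3/A4 P8 similar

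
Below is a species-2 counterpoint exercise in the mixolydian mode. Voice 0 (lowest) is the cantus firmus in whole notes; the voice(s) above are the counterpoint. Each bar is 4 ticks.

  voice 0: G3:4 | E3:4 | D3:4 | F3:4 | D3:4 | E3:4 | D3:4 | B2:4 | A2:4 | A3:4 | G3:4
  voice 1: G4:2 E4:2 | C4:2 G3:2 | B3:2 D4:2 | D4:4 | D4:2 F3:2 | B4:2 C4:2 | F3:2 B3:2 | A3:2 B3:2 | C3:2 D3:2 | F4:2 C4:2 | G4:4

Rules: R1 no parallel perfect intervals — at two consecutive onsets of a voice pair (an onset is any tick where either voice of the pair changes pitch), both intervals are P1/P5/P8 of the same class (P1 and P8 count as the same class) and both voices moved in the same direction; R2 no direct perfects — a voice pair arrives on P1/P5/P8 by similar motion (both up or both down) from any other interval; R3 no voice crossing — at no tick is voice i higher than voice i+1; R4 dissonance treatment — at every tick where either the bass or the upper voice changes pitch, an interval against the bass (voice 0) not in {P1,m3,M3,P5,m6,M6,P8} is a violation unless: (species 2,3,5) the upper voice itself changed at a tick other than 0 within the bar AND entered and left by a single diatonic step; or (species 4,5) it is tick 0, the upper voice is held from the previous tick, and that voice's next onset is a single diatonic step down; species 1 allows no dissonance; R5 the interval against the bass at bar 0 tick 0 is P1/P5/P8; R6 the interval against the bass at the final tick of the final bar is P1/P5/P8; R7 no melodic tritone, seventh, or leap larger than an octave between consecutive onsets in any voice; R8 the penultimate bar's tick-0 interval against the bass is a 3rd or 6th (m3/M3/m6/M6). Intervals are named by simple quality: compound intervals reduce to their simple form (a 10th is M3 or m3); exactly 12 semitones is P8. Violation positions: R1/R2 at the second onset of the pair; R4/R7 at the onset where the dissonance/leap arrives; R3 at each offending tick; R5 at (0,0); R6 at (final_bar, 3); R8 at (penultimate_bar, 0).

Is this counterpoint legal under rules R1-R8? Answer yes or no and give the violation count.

No (8 violations)

bar 0: v0=G3 v1=G4 (P8)
bar 1: v0=E3 v1=C4 (m6)
bar 2: v0=D3 v1=B3 (M6)
bar 3: v0=F3 v1=D4 (M6)
bar 4: v0=D3 v1=D4 (P8)
bar 5: v0=E3 v1=B4 (P5)
bar 6: v0=D3 v1=F3 (m3)
bar 7: v0=B2 v1=A3 (m7)
bar 8: v0=A2 v1=C3 (m3)
bar 9: v0=A3 v1=F4 (m6)
bar 10: v0=G3 v1=G4 (P8)
  R2 @ bar5.0: D3/F3 m3 -> E3/B4 P5 similar
  R7 @ bar5.0: F3->B4 leap 18st
  R7 @ bar5.2: B4->C4 leap 11st
  R7 @ bar6.2: F3->B3 leap 6st
  R4 @ bar7.0: B2/A3 m7 untreated
  R7 @ bar8.0: B3->C3 leap 11st
  R4 @ bar8.2: A2/D3 P4 untreated
  R7 @ bar9.0: D3->F4 leap 15st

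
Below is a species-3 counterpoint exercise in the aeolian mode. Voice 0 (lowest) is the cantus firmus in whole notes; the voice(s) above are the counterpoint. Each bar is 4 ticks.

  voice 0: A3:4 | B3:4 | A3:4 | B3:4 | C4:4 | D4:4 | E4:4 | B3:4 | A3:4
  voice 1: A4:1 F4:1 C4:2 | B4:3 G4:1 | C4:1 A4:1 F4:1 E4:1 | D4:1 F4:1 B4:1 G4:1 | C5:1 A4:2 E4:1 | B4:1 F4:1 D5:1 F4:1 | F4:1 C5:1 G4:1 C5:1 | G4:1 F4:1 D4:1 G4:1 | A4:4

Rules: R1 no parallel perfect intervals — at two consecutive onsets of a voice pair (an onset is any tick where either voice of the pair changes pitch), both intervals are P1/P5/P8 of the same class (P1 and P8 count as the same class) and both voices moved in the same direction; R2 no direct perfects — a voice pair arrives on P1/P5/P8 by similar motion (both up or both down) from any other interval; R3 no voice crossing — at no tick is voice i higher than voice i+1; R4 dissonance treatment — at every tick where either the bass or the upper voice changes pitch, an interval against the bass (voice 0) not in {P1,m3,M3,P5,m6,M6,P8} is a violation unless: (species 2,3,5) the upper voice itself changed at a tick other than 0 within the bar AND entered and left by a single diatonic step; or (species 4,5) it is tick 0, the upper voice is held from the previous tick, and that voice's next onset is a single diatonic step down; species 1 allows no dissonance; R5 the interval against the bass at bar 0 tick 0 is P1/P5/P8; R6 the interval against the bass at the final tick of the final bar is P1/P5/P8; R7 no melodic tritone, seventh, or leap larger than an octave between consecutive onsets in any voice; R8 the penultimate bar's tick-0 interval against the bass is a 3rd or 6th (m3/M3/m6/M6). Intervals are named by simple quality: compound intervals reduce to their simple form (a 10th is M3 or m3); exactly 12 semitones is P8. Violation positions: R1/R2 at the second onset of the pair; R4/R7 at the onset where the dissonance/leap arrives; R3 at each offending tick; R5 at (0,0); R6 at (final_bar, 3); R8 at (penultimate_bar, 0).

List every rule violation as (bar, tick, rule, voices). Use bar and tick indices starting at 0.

bar 0: v0=A3 v1=A4 downbeat P8
bar 1: v0=B3 v1=B4 downbeat P8
bar 2: v0=A3 v1=C4 downbeat m3
bar 3: v0=B3 v1=D4 downbeat m3
bar 4: v0=C4 v1=C5 downbeat P8
bar 5: v0=D4 v1=B4 downbeat M6
bar 6: v0=E4 v1=F4 downbeat m2
bar 7: v0=B3 v1=G4 downbeat m6
bar 8: v0=A3 v1=A4 downbeat P8
  -> R2 @ bar 1 tick 0 v(0, 1): A3/C4 m3 -> B3/B4 P8 similar
  -> R7 @ bar 1 tick 0 v(1,): C4->B4 leap 11st
  -> R4 @ bar 3 tick 1 v(0, 1): B3/F4 TT untreated
  -> R7 @ bar 3 tick 2 v(1,): F4->B4 leap 6st
  -> R2 @ bar 4 tick 0 v(0, 1): B3/G4 m6 -> C4/C5 P8 similar
  -> R7 @ bar 5 tick 1 v(1,): B4->F4 leap 6st
  -> R4 @ bar 6 tick 0 v(0, 1): E4/F4 m2 untreated
  -> R4 @ bar 7 tick 1 v(0, 1): B3/F4 TT untreated

(1, 0, R2, (0, 1))
(1, 0, R7, (1,))
(3, 1, R4, (0, 1))
(3, 2, R7, (1,))
(4, 0, R2, (0, 1))
(5, 1, R7, (1,))
(6, 0, R4, (0, 1))
(7, 1, R4, (0, 1))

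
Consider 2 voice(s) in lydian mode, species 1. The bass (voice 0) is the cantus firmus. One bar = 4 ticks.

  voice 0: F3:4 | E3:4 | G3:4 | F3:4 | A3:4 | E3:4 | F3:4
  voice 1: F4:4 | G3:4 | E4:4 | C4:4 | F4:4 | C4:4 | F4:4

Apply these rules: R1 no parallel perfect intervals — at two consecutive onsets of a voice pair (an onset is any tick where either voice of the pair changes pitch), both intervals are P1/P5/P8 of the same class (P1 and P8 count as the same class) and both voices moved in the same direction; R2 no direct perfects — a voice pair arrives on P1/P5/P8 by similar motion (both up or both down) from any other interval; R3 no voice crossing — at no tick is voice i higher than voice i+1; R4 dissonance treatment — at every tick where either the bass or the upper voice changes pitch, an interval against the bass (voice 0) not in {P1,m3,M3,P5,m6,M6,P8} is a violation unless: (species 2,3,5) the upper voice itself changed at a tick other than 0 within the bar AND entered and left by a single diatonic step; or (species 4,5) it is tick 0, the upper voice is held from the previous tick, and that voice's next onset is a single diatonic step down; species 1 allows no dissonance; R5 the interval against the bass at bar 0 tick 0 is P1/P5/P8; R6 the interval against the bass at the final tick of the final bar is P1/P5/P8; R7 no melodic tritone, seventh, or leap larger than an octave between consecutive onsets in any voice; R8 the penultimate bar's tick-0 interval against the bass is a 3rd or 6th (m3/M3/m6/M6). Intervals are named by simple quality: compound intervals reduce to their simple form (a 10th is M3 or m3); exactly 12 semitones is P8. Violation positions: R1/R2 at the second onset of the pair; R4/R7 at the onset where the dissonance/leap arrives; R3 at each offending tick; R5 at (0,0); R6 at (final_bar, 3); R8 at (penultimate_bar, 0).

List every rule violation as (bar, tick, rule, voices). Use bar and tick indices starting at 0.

bar 0: v0=F3 v1=F4 downbeat P8
bar 1: v0=E3 v1=G3 downbeat m3
bar 2: v0=G3 v1=E4 downbeat M6
bar 3: v0=F3 v1=C4 downbeat P5
bar 4: v0=A3 v1=F4 downbeat m6
bar 5: v0=E3 v1=C4 downbeat m6
bar 6: v0=F3 v1=F4 downbeat P8
  -> R7 @ bar 1 tick 0 v(1,): F4->G3 leap 10st
  -> R2 @ bar 3 tick 0 v(0, 1): G3/E4 M6 -> F3/C4 P5 similar
  -> R2 @ bar 6 tick 0 v(0, 1): E3/C4 m6 -> F3/F4 P8 similar

(1, 0, R7, (1,))
(3, 0, R2, (0, 1))
(6, 0, R2, (0, 1))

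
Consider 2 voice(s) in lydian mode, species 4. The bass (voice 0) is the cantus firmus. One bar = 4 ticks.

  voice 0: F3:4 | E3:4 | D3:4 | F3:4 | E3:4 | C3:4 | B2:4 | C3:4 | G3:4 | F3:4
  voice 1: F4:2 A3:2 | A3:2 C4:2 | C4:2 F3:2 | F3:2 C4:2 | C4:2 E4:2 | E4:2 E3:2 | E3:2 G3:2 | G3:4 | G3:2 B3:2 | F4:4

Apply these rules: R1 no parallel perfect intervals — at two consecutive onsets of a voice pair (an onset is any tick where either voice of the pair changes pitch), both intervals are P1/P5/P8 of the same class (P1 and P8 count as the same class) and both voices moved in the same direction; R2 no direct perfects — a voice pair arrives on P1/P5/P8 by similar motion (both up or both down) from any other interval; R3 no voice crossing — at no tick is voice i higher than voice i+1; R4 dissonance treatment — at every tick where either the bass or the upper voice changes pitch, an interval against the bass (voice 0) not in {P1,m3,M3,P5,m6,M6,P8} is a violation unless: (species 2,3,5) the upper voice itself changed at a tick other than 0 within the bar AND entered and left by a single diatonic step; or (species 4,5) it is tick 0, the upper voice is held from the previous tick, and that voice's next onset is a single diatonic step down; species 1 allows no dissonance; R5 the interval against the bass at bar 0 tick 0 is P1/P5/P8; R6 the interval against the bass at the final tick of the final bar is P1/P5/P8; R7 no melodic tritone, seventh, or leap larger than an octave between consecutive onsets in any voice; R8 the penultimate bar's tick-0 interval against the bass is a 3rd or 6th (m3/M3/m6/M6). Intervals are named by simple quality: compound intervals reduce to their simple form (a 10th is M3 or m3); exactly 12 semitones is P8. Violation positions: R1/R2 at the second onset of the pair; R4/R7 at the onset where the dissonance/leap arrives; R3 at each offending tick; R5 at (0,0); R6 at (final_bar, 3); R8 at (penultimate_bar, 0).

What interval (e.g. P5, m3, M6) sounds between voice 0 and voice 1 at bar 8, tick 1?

P1

voice 0=G3 voice 1=G3 -> P1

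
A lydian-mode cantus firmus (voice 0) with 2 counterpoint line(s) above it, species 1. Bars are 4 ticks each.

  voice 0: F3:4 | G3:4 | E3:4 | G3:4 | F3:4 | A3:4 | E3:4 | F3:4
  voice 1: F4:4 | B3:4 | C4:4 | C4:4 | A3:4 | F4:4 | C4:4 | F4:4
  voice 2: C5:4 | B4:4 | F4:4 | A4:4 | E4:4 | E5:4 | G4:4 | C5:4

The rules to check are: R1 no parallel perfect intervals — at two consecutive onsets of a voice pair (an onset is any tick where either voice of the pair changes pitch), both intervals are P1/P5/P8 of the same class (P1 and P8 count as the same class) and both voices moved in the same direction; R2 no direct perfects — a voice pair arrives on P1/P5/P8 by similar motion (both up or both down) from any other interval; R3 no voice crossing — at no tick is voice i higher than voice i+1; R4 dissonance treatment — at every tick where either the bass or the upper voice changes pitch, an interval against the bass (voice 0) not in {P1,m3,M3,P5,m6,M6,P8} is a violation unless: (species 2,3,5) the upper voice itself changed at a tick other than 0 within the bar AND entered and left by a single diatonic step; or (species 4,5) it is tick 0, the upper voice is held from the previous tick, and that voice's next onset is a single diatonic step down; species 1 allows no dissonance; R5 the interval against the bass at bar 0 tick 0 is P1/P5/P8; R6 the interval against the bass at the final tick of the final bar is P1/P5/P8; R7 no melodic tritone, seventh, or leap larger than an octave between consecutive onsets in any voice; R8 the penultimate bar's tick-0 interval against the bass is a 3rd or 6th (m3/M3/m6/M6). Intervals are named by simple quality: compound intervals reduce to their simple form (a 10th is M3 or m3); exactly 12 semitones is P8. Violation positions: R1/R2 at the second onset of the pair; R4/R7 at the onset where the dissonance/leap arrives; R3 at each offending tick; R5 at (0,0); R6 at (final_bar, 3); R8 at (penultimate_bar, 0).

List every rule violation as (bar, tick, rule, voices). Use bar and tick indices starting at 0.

(1, 0, R2, (1, 2))
(1, 0, R7, (1,))
(2, 0, R4, (0, 2))
(2, 0, R7, (2,))
(3, 0, R4, (0, 1))
(3, 0, R4, (0, 2))
(4, 0, R2, (1, 2))
(4, 0, R4, (0, 2))
(5, 0, R2, (0, 2))
(6, 0, R2, (1, 2))
(7, 0, R1, (1, 2))
(7, 0, R2, (0, 1))
(7, 0, R2, (0, 2))

bar 0: v0=F3 v1=F4 v2=C5 downbeat P5
bar 1: v0=G3 v1=B3 v2=B4 downbeat M3
bar 2: v0=E3 v1=C4 v2=F4 downbeat m2
bar 3: v0=G3 v1=C4 v2=A4 downbeat M2
bar 4: v0=F3 v1=A3 v2=E4 downbeat M7
bar 5: v0=A3 v1=F4 v2=E5 downbeat P5
bar 6: v0=E3 v1=C4 v2=G4 downbeat m3
bar 7: v0=F3 v1=F4 v2=C5 downbeat P5
  -> R2 @ bar 1 tick 0 v(1, 2): F4/C5 P5 -> B3/B4 P8 similar
  -> R7 @ bar 1 tick 0 v(1,): F4->B3 leap 6st
  -> R4 @ bar 2 tick 0 v(0, 2): E3/F4 m2 untreated
  -> R7 @ bar 2 tick 0 v(2,): B4->F4 leap 6st
  -> R4 @ bar 3 tick 0 v(0, 1): G3/C4 P4 untreated
  -> R4 @ bar 3 tick 0 v(0, 2): G3/A4 M2 untreated
  -> R2 @ bar 4 tick 0 v(1, 2): C4/A4 M6 -> A3/E4 P5 similar
  -> R4 @ bar 4 tick 0 v(0, 2): F3/E4 M7 untreated
  -> R2 @ bar 5 tick 0 v(0, 2): F3/E4 M7 -> A3/E5 P5 similar
  -> R2 @ bar 6 tick 0 v(1, 2): F4/E5 M7 -> C4/G4 P5 similar
  -> R1 @ bar 7 tick 0 v(1, 2): C4/G4 P5 -> F4/C5 P5 similar
  -> R2 @ bar 7 tick 0 v(0, 1): E3/C4 m6 -> F3/F4 P8 similar
  -> R2 @ bar 7 tick 0 v(0, 2): E3/G4 m3 -> F3/C5 P5 similar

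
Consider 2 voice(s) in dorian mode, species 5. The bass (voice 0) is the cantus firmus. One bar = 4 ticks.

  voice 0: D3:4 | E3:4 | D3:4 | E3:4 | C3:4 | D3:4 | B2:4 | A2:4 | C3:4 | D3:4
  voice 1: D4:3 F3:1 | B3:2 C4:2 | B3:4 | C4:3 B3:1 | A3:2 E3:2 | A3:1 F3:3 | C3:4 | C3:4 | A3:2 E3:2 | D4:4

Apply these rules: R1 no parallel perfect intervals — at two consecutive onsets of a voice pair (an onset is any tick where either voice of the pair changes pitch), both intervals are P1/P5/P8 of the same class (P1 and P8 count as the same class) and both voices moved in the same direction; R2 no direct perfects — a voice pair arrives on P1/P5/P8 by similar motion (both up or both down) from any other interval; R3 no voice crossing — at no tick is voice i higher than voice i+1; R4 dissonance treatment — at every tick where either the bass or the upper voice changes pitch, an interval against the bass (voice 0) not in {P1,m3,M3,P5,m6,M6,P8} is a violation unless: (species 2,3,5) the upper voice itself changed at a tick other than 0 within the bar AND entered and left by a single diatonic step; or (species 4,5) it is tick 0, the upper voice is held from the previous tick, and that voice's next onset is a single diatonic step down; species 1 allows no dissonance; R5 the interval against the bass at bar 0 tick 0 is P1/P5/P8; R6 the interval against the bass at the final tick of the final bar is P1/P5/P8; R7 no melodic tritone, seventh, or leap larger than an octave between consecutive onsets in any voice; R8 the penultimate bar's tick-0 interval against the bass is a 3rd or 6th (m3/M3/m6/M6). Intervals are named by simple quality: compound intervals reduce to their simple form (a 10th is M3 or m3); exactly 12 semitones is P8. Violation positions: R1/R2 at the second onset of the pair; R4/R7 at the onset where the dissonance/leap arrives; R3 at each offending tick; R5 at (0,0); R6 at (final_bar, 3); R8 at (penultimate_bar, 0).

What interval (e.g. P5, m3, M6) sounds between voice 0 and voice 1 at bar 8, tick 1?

voice 0=C3 voice 1=A3 -> M6

M6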